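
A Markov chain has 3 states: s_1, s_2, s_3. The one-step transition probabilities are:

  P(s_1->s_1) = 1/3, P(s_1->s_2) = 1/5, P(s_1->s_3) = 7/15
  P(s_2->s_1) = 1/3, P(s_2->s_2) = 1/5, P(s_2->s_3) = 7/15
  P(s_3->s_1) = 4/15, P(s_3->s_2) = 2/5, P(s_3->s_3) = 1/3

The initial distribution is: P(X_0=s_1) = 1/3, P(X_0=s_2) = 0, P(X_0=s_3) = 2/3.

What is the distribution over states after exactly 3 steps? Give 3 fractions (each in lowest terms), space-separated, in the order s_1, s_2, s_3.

Propagating the distribution step by step (d_{t+1} = d_t * P):
d_0 = (s_1=1/3, s_2=0, s_3=2/3)
  d_1[s_1] = 1/3*1/3 + 0*1/3 + 2/3*4/15 = 13/45
  d_1[s_2] = 1/3*1/5 + 0*1/5 + 2/3*2/5 = 1/3
  d_1[s_3] = 1/3*7/15 + 0*7/15 + 2/3*1/3 = 17/45
d_1 = (s_1=13/45, s_2=1/3, s_3=17/45)
  d_2[s_1] = 13/45*1/3 + 1/3*1/3 + 17/45*4/15 = 208/675
  d_2[s_2] = 13/45*1/5 + 1/3*1/5 + 17/45*2/5 = 62/225
  d_2[s_3] = 13/45*7/15 + 1/3*7/15 + 17/45*1/3 = 281/675
d_2 = (s_1=208/675, s_2=62/225, s_3=281/675)
  d_3[s_1] = 208/675*1/3 + 62/225*1/3 + 281/675*4/15 = 3094/10125
  d_3[s_2] = 208/675*1/5 + 62/225*1/5 + 281/675*2/5 = 956/3375
  d_3[s_3] = 208/675*7/15 + 62/225*7/15 + 281/675*1/3 = 4163/10125
d_3 = (s_1=3094/10125, s_2=956/3375, s_3=4163/10125)

Answer: 3094/10125 956/3375 4163/10125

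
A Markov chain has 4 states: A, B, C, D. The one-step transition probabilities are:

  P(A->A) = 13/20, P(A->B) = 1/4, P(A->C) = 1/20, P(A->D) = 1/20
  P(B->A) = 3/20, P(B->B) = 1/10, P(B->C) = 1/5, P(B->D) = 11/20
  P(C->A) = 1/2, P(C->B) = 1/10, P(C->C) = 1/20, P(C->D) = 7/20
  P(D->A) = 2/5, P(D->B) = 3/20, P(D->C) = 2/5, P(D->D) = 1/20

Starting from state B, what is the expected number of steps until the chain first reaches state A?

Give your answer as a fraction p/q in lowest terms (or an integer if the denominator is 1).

Answer: 14120/4451

Derivation:
Let h_i = expected steps to first reach A from state i.
Boundary: h_A = 0.
First-step equations for the other states:
  h_B = 1 + 3/20*h_A + 1/10*h_B + 1/5*h_C + 11/20*h_D
  h_C = 1 + 1/2*h_A + 1/10*h_B + 1/20*h_C + 7/20*h_D
  h_D = 1 + 2/5*h_A + 3/20*h_B + 2/5*h_C + 1/20*h_D

Substituting h_A = 0 and rearranging gives the linear system (I - Q) h = 1:
  [9/10, -1/5, -11/20] . (h_B, h_C, h_D) = 1
  [-1/10, 19/20, -7/20] . (h_B, h_C, h_D) = 1
  [-3/20, -2/5, 19/20] . (h_B, h_C, h_D) = 1

Solving yields:
  h_B = 14120/4451
  h_C = 10320/4451
  h_D = 11260/4451

Starting state is B, so the expected hitting time is h_B = 14120/4451.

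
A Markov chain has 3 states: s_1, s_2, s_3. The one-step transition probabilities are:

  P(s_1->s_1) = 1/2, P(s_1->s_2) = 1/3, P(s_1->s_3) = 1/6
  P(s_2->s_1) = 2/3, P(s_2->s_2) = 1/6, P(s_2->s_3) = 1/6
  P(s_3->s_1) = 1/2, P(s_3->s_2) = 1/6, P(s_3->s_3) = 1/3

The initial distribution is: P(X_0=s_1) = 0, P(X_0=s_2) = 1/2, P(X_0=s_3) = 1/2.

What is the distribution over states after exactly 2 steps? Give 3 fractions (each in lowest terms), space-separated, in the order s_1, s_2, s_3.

Answer: 19/36 19/72 5/24

Derivation:
Propagating the distribution step by step (d_{t+1} = d_t * P):
d_0 = (s_1=0, s_2=1/2, s_3=1/2)
  d_1[s_1] = 0*1/2 + 1/2*2/3 + 1/2*1/2 = 7/12
  d_1[s_2] = 0*1/3 + 1/2*1/6 + 1/2*1/6 = 1/6
  d_1[s_3] = 0*1/6 + 1/2*1/6 + 1/2*1/3 = 1/4
d_1 = (s_1=7/12, s_2=1/6, s_3=1/4)
  d_2[s_1] = 7/12*1/2 + 1/6*2/3 + 1/4*1/2 = 19/36
  d_2[s_2] = 7/12*1/3 + 1/6*1/6 + 1/4*1/6 = 19/72
  d_2[s_3] = 7/12*1/6 + 1/6*1/6 + 1/4*1/3 = 5/24
d_2 = (s_1=19/36, s_2=19/72, s_3=5/24)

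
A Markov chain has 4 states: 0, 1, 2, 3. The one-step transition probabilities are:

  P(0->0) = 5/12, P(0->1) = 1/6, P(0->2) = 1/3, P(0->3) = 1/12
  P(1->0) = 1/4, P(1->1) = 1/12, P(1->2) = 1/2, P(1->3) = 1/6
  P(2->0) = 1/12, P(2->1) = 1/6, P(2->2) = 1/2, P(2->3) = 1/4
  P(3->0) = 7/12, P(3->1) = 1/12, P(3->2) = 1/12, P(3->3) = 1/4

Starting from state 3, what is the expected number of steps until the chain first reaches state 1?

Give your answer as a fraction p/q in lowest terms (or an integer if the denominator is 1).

Let h_i = expected steps to first reach 1 from state i.
Boundary: h_1 = 0.
First-step equations for the other states:
  h_0 = 1 + 5/12*h_0 + 1/6*h_1 + 1/3*h_2 + 1/12*h_3
  h_2 = 1 + 1/12*h_0 + 1/6*h_1 + 1/2*h_2 + 1/4*h_3
  h_3 = 1 + 7/12*h_0 + 1/12*h_1 + 1/12*h_2 + 1/4*h_3

Substituting h_1 = 0 and rearranging gives the linear system (I - Q) h = 1:
  [7/12, -1/3, -1/12] . (h_0, h_2, h_3) = 1
  [-1/12, 1/2, -1/4] . (h_0, h_2, h_3) = 1
  [-7/12, -1/12, 3/4] . (h_0, h_2, h_3) = 1

Solving yields:
  h_0 = 636/97
  h_2 = 648/97
  h_3 = 696/97

Starting state is 3, so the expected hitting time is h_3 = 696/97.

Answer: 696/97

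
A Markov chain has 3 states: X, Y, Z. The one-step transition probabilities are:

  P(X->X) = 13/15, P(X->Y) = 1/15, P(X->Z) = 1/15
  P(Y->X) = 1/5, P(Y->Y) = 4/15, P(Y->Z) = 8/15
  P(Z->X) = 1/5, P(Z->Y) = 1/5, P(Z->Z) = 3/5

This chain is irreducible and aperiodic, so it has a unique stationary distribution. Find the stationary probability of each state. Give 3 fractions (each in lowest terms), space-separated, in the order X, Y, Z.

The stationary distribution satisfies pi = pi * P, i.e.:
  pi_X = 13/15*pi_X + 1/5*pi_Y + 1/5*pi_Z
  pi_Y = 1/15*pi_X + 4/15*pi_Y + 1/5*pi_Z
  pi_Z = 1/15*pi_X + 8/15*pi_Y + 3/5*pi_Z
with normalization: pi_X + pi_Y + pi_Z = 1.

Using the first 2 balance equations plus normalization, the linear system A*pi = b is:
  [-2/15, 1/5, 1/5] . pi = 0
  [1/15, -11/15, 1/5] . pi = 0
  [1, 1, 1] . pi = 1

Solving yields:
  pi_X = 3/5
  pi_Y = 9/70
  pi_Z = 19/70

Verification (pi * P):
  3/5*13/15 + 9/70*1/5 + 19/70*1/5 = 3/5 = pi_X  (ok)
  3/5*1/15 + 9/70*4/15 + 19/70*1/5 = 9/70 = pi_Y  (ok)
  3/5*1/15 + 9/70*8/15 + 19/70*3/5 = 19/70 = pi_Z  (ok)

Answer: 3/5 9/70 19/70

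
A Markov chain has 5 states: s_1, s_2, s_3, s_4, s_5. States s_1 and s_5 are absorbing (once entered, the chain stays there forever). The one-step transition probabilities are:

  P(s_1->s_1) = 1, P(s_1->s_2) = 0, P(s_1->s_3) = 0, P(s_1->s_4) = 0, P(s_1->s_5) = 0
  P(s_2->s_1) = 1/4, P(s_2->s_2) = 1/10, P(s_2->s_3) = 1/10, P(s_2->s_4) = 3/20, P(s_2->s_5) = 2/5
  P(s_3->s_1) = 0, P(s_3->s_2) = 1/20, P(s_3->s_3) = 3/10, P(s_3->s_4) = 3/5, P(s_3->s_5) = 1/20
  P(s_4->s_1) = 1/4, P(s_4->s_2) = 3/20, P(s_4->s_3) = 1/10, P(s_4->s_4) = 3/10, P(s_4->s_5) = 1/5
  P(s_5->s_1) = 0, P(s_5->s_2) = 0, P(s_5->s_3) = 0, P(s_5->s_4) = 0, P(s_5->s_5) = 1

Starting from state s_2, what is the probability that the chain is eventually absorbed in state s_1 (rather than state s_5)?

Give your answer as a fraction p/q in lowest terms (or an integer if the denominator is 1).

Answer: 595/1432

Derivation:
Let a_i = P(absorbed in s_1 | start in state i).
Boundary conditions: a_s_1 = 1, a_s_5 = 0.
For each transient state i, a_i = sum_j P(i->j) * a_j:
  a_s_2 = 1/4*a_s_1 + 1/10*a_s_2 + 1/10*a_s_3 + 3/20*a_s_4 + 2/5*a_s_5
  a_s_3 = 0*a_s_1 + 1/20*a_s_2 + 3/10*a_s_3 + 3/5*a_s_4 + 1/20*a_s_5
  a_s_4 = 1/4*a_s_1 + 3/20*a_s_2 + 1/10*a_s_3 + 3/10*a_s_4 + 1/5*a_s_5

Substituting a_s_1 = 1 and a_s_5 = 0, rearrange to (I - Q) a = r where r[i] = P(i -> s_1):
  [9/10, -1/10, -3/20] . (a_s_2, a_s_3, a_s_4) = 1/4
  [-1/20, 7/10, -3/5] . (a_s_2, a_s_3, a_s_4) = 0
  [-3/20, -1/10, 7/10] . (a_s_2, a_s_3, a_s_4) = 1/4

Solving yields:
  a_s_2 = 595/1432
  a_s_3 = 1345/2864
  a_s_4 = 735/1432

Starting state is s_2, so the absorption probability is a_s_2 = 595/1432.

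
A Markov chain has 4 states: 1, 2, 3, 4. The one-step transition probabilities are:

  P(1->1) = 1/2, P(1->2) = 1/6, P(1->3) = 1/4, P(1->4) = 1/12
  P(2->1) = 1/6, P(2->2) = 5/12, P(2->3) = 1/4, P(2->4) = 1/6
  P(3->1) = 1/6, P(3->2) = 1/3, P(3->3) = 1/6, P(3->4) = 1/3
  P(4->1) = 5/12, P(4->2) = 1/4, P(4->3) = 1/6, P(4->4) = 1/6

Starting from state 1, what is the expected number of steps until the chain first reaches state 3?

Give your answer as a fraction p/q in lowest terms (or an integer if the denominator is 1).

Let h_i = expected steps to first reach 3 from state i.
Boundary: h_3 = 0.
First-step equations for the other states:
  h_1 = 1 + 1/2*h_1 + 1/6*h_2 + 1/4*h_3 + 1/12*h_4
  h_2 = 1 + 1/6*h_1 + 5/12*h_2 + 1/4*h_3 + 1/6*h_4
  h_4 = 1 + 5/12*h_1 + 1/4*h_2 + 1/6*h_3 + 1/6*h_4

Substituting h_3 = 0 and rearranging gives the linear system (I - Q) h = 1:
  [1/2, -1/6, -1/12] . (h_1, h_2, h_4) = 1
  [-1/6, 7/12, -1/6] . (h_1, h_2, h_4) = 1
  [-5/12, -1/4, 5/6] . (h_1, h_2, h_4) = 1

Solving yields:
  h_1 = 1176/283
  h_2 = 1188/283
  h_4 = 1284/283

Starting state is 1, so the expected hitting time is h_1 = 1176/283.

Answer: 1176/283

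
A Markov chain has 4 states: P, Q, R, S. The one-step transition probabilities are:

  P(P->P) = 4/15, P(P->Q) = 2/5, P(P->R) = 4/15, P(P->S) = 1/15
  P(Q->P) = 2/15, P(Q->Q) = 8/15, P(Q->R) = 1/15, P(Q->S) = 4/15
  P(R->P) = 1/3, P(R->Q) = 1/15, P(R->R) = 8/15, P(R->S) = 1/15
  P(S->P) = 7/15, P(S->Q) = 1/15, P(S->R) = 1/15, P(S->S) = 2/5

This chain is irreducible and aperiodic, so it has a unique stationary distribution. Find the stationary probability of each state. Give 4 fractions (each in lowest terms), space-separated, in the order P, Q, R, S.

The stationary distribution satisfies pi = pi * P, i.e.:
  pi_P = 4/15*pi_P + 2/15*pi_Q + 1/3*pi_R + 7/15*pi_S
  pi_Q = 2/5*pi_P + 8/15*pi_Q + 1/15*pi_R + 1/15*pi_S
  pi_R = 4/15*pi_P + 1/15*pi_Q + 8/15*pi_R + 1/15*pi_S
  pi_S = 1/15*pi_P + 4/15*pi_Q + 1/15*pi_R + 2/5*pi_S
with normalization: pi_P + pi_Q + pi_R + pi_S = 1.

Using the first 3 balance equations plus normalization, the linear system A*pi = b is:
  [-11/15, 2/15, 1/3, 7/15] . pi = 0
  [2/5, -7/15, 1/15, 1/15] . pi = 0
  [4/15, 1/15, -7/15, 1/15] . pi = 0
  [1, 1, 1, 1] . pi = 1

Solving yields:
  pi_P = 7/25
  pi_Q = 3/10
  pi_R = 23/100
  pi_S = 19/100

Verification (pi * P):
  7/25*4/15 + 3/10*2/15 + 23/100*1/3 + 19/100*7/15 = 7/25 = pi_P  (ok)
  7/25*2/5 + 3/10*8/15 + 23/100*1/15 + 19/100*1/15 = 3/10 = pi_Q  (ok)
  7/25*4/15 + 3/10*1/15 + 23/100*8/15 + 19/100*1/15 = 23/100 = pi_R  (ok)
  7/25*1/15 + 3/10*4/15 + 23/100*1/15 + 19/100*2/5 = 19/100 = pi_S  (ok)

Answer: 7/25 3/10 23/100 19/100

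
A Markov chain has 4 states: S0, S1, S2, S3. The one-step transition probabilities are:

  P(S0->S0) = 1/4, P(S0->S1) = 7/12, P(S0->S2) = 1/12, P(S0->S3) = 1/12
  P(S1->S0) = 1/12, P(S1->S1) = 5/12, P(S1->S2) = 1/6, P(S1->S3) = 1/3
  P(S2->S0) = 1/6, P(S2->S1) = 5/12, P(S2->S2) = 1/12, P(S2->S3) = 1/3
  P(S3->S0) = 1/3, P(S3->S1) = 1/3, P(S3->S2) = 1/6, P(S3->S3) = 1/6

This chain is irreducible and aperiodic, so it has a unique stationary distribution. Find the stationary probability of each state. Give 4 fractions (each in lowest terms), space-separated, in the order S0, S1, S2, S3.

The stationary distribution satisfies pi = pi * P, i.e.:
  pi_S0 = 1/4*pi_S0 + 1/12*pi_S1 + 1/6*pi_S2 + 1/3*pi_S3
  pi_S1 = 7/12*pi_S0 + 5/12*pi_S1 + 5/12*pi_S2 + 1/3*pi_S3
  pi_S2 = 1/12*pi_S0 + 1/6*pi_S1 + 1/12*pi_S2 + 1/6*pi_S3
  pi_S3 = 1/12*pi_S0 + 1/3*pi_S1 + 1/3*pi_S2 + 1/6*pi_S3
with normalization: pi_S0 + pi_S1 + pi_S2 + pi_S3 = 1.

Using the first 3 balance equations plus normalization, the linear system A*pi = b is:
  [-3/4, 1/12, 1/6, 1/3] . pi = 0
  [7/12, -7/12, 5/12, 1/3] . pi = 0
  [1/12, 1/6, -11/12, 1/6] . pi = 0
  [1, 1, 1, 1] . pi = 1

Solving yields:
  pi_S0 = 366/1951
  pi_S1 = 834/1951
  pi_S2 = 272/1951
  pi_S3 = 479/1951

Verification (pi * P):
  366/1951*1/4 + 834/1951*1/12 + 272/1951*1/6 + 479/1951*1/3 = 366/1951 = pi_S0  (ok)
  366/1951*7/12 + 834/1951*5/12 + 272/1951*5/12 + 479/1951*1/3 = 834/1951 = pi_S1  (ok)
  366/1951*1/12 + 834/1951*1/6 + 272/1951*1/12 + 479/1951*1/6 = 272/1951 = pi_S2  (ok)
  366/1951*1/12 + 834/1951*1/3 + 272/1951*1/3 + 479/1951*1/6 = 479/1951 = pi_S3  (ok)

Answer: 366/1951 834/1951 272/1951 479/1951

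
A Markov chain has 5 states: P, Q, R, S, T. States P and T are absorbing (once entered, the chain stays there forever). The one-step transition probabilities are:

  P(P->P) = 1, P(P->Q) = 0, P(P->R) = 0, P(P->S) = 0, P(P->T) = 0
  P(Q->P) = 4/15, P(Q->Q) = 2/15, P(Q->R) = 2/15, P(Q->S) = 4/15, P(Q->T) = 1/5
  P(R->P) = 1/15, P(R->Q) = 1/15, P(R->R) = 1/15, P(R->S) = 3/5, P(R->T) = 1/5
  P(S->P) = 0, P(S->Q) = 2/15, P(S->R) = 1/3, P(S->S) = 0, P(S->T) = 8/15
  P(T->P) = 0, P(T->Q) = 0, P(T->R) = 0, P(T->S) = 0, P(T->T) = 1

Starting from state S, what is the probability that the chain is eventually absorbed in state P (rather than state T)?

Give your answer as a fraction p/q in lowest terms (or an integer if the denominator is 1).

Let a_i = P(absorbed in P | start in state i).
Boundary conditions: a_P = 1, a_T = 0.
For each transient state i, a_i = sum_j P(i->j) * a_j:
  a_Q = 4/15*a_P + 2/15*a_Q + 2/15*a_R + 4/15*a_S + 1/5*a_T
  a_R = 1/15*a_P + 1/15*a_Q + 1/15*a_R + 3/5*a_S + 1/5*a_T
  a_S = 0*a_P + 2/15*a_Q + 1/3*a_R + 0*a_S + 8/15*a_T

Substituting a_P = 1 and a_T = 0, rearrange to (I - Q) a = r where r[i] = P(i -> P):
  [13/15, -2/15, -4/15] . (a_Q, a_R, a_S) = 4/15
  [-1/15, 14/15, -3/5] . (a_Q, a_R, a_S) = 1/15
  [-2/15, -1/3, 1] . (a_Q, a_R, a_S) = 0

Solving yields:
  a_Q = 710/1947
  a_R = 29/177
  a_S = 67/649

Starting state is S, so the absorption probability is a_S = 67/649.

Answer: 67/649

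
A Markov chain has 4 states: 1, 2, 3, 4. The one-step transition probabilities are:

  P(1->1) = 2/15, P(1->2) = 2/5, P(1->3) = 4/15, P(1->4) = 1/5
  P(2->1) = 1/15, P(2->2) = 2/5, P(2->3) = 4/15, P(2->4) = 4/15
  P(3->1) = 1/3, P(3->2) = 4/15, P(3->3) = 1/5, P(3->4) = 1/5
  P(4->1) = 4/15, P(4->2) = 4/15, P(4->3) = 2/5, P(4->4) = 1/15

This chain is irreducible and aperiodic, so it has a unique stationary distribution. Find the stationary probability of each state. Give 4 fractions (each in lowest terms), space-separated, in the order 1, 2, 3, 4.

The stationary distribution satisfies pi = pi * P, i.e.:
  pi_1 = 2/15*pi_1 + 1/15*pi_2 + 1/3*pi_3 + 4/15*pi_4
  pi_2 = 2/5*pi_1 + 2/5*pi_2 + 4/15*pi_3 + 4/15*pi_4
  pi_3 = 4/15*pi_1 + 4/15*pi_2 + 1/5*pi_3 + 2/5*pi_4
  pi_4 = 1/5*pi_1 + 4/15*pi_2 + 1/5*pi_3 + 1/15*pi_4
with normalization: pi_1 + pi_2 + pi_3 + pi_4 = 1.

Using the first 3 balance equations plus normalization, the linear system A*pi = b is:
  [-13/15, 1/15, 1/3, 4/15] . pi = 0
  [2/5, -3/5, 4/15, 4/15] . pi = 0
  [4/15, 4/15, -4/5, 2/5] . pi = 0
  [1, 1, 1, 1] . pi = 1

Solving yields:
  pi_1 = 395/2058
  pi_2 = 347/1029
  pi_3 = 565/2058
  pi_4 = 202/1029

Verification (pi * P):
  395/2058*2/15 + 347/1029*1/15 + 565/2058*1/3 + 202/1029*4/15 = 395/2058 = pi_1  (ok)
  395/2058*2/5 + 347/1029*2/5 + 565/2058*4/15 + 202/1029*4/15 = 347/1029 = pi_2  (ok)
  395/2058*4/15 + 347/1029*4/15 + 565/2058*1/5 + 202/1029*2/5 = 565/2058 = pi_3  (ok)
  395/2058*1/5 + 347/1029*4/15 + 565/2058*1/5 + 202/1029*1/15 = 202/1029 = pi_4  (ok)

Answer: 395/2058 347/1029 565/2058 202/1029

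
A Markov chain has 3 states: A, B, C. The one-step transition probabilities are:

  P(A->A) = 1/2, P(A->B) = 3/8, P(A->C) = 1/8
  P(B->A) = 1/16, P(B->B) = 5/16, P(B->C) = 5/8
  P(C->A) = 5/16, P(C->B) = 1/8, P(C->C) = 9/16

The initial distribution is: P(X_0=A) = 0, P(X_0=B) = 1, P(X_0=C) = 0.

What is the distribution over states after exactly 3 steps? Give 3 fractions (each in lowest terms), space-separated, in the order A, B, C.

Answer: 1265/4096 917/4096 957/2048

Derivation:
Propagating the distribution step by step (d_{t+1} = d_t * P):
d_0 = (A=0, B=1, C=0)
  d_1[A] = 0*1/2 + 1*1/16 + 0*5/16 = 1/16
  d_1[B] = 0*3/8 + 1*5/16 + 0*1/8 = 5/16
  d_1[C] = 0*1/8 + 1*5/8 + 0*9/16 = 5/8
d_1 = (A=1/16, B=5/16, C=5/8)
  d_2[A] = 1/16*1/2 + 5/16*1/16 + 5/8*5/16 = 63/256
  d_2[B] = 1/16*3/8 + 5/16*5/16 + 5/8*1/8 = 51/256
  d_2[C] = 1/16*1/8 + 5/16*5/8 + 5/8*9/16 = 71/128
d_2 = (A=63/256, B=51/256, C=71/128)
  d_3[A] = 63/256*1/2 + 51/256*1/16 + 71/128*5/16 = 1265/4096
  d_3[B] = 63/256*3/8 + 51/256*5/16 + 71/128*1/8 = 917/4096
  d_3[C] = 63/256*1/8 + 51/256*5/8 + 71/128*9/16 = 957/2048
d_3 = (A=1265/4096, B=917/4096, C=957/2048)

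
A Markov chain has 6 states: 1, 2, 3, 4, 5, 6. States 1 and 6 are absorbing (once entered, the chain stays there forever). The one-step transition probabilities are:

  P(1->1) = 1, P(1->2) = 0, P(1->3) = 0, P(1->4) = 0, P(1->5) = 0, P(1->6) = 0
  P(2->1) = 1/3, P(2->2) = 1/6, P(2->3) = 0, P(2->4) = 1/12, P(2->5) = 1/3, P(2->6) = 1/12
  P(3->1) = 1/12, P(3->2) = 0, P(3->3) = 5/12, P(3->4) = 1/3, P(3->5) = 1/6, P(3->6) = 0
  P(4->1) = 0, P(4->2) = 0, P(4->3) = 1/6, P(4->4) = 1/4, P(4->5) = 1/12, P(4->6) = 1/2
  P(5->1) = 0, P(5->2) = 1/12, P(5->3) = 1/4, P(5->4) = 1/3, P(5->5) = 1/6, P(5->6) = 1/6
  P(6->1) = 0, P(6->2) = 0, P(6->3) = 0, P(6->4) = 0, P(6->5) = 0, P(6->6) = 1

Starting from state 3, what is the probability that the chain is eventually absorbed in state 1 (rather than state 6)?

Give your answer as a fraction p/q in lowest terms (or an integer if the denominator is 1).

Let a_i = P(absorbed in 1 | start in state i).
Boundary conditions: a_1 = 1, a_6 = 0.
For each transient state i, a_i = sum_j P(i->j) * a_j:
  a_2 = 1/3*a_1 + 1/6*a_2 + 0*a_3 + 1/12*a_4 + 1/3*a_5 + 1/12*a_6
  a_3 = 1/12*a_1 + 0*a_2 + 5/12*a_3 + 1/3*a_4 + 1/6*a_5 + 0*a_6
  a_4 = 0*a_1 + 0*a_2 + 1/6*a_3 + 1/4*a_4 + 1/12*a_5 + 1/2*a_6
  a_5 = 0*a_1 + 1/12*a_2 + 1/4*a_3 + 1/3*a_4 + 1/6*a_5 + 1/6*a_6

Substituting a_1 = 1 and a_6 = 0, rearrange to (I - Q) a = r where r[i] = P(i -> 1):
  [5/6, 0, -1/12, -1/3] . (a_2, a_3, a_4, a_5) = 1/3
  [0, 7/12, -1/3, -1/6] . (a_2, a_3, a_4, a_5) = 1/12
  [0, -1/6, 3/4, -1/12] . (a_2, a_3, a_4, a_5) = 0
  [-1/12, -1/4, -1/3, 5/6] . (a_2, a_3, a_4, a_5) = 0

Solving yields:
  a_2 = 1923/4169
  a_3 = 911/4169
  a_4 = 266/4169
  a_5 = 52/379

Starting state is 3, so the absorption probability is a_3 = 911/4169.

Answer: 911/4169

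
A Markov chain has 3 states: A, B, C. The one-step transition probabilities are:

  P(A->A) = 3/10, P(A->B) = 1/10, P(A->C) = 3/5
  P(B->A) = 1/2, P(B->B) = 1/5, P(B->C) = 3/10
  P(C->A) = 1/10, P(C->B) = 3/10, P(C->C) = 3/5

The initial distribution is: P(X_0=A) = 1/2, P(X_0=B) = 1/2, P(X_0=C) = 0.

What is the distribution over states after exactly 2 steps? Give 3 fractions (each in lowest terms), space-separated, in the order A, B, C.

Propagating the distribution step by step (d_{t+1} = d_t * P):
d_0 = (A=1/2, B=1/2, C=0)
  d_1[A] = 1/2*3/10 + 1/2*1/2 + 0*1/10 = 2/5
  d_1[B] = 1/2*1/10 + 1/2*1/5 + 0*3/10 = 3/20
  d_1[C] = 1/2*3/5 + 1/2*3/10 + 0*3/5 = 9/20
d_1 = (A=2/5, B=3/20, C=9/20)
  d_2[A] = 2/5*3/10 + 3/20*1/2 + 9/20*1/10 = 6/25
  d_2[B] = 2/5*1/10 + 3/20*1/5 + 9/20*3/10 = 41/200
  d_2[C] = 2/5*3/5 + 3/20*3/10 + 9/20*3/5 = 111/200
d_2 = (A=6/25, B=41/200, C=111/200)

Answer: 6/25 41/200 111/200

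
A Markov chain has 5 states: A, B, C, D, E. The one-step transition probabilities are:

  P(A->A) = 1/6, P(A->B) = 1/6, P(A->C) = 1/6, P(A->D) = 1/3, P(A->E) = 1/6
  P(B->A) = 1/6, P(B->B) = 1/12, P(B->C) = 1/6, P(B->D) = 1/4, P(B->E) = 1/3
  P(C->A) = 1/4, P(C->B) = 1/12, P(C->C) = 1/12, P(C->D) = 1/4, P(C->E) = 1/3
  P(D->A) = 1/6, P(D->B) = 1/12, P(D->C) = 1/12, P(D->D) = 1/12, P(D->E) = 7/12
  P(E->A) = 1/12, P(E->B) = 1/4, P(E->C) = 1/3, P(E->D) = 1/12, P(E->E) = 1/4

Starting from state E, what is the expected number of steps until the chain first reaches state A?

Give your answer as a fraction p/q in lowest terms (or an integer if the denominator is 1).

Answer: 5192/753

Derivation:
Let h_i = expected steps to first reach A from state i.
Boundary: h_A = 0.
First-step equations for the other states:
  h_B = 1 + 1/6*h_A + 1/12*h_B + 1/6*h_C + 1/4*h_D + 1/3*h_E
  h_C = 1 + 1/4*h_A + 1/12*h_B + 1/12*h_C + 1/4*h_D + 1/3*h_E
  h_D = 1 + 1/6*h_A + 1/12*h_B + 1/12*h_C + 1/12*h_D + 7/12*h_E
  h_E = 1 + 1/12*h_A + 1/4*h_B + 1/3*h_C + 1/12*h_D + 1/4*h_E

Substituting h_A = 0 and rearranging gives the linear system (I - Q) h = 1:
  [11/12, -1/6, -1/4, -1/3] . (h_B, h_C, h_D, h_E) = 1
  [-1/12, 11/12, -1/4, -1/3] . (h_B, h_C, h_D, h_E) = 1
  [-1/12, -1/12, 11/12, -7/12] . (h_B, h_C, h_D, h_E) = 1
  [-1/4, -1/3, -1/12, 3/4] . (h_B, h_C, h_D, h_E) = 1

Solving yields:
  h_B = 4888/753
  h_C = 1504/251
  h_D = 1660/251
  h_E = 5192/753

Starting state is E, so the expected hitting time is h_E = 5192/753.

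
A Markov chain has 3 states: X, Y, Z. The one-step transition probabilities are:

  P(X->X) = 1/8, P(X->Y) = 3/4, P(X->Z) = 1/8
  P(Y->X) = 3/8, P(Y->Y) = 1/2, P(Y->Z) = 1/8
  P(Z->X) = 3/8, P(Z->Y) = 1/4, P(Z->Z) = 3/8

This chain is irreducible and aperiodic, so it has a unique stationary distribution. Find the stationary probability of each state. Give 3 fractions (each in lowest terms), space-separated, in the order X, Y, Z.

Answer: 3/10 8/15 1/6

Derivation:
The stationary distribution satisfies pi = pi * P, i.e.:
  pi_X = 1/8*pi_X + 3/8*pi_Y + 3/8*pi_Z
  pi_Y = 3/4*pi_X + 1/2*pi_Y + 1/4*pi_Z
  pi_Z = 1/8*pi_X + 1/8*pi_Y + 3/8*pi_Z
with normalization: pi_X + pi_Y + pi_Z = 1.

Using the first 2 balance equations plus normalization, the linear system A*pi = b is:
  [-7/8, 3/8, 3/8] . pi = 0
  [3/4, -1/2, 1/4] . pi = 0
  [1, 1, 1] . pi = 1

Solving yields:
  pi_X = 3/10
  pi_Y = 8/15
  pi_Z = 1/6

Verification (pi * P):
  3/10*1/8 + 8/15*3/8 + 1/6*3/8 = 3/10 = pi_X  (ok)
  3/10*3/4 + 8/15*1/2 + 1/6*1/4 = 8/15 = pi_Y  (ok)
  3/10*1/8 + 8/15*1/8 + 1/6*3/8 = 1/6 = pi_Z  (ok)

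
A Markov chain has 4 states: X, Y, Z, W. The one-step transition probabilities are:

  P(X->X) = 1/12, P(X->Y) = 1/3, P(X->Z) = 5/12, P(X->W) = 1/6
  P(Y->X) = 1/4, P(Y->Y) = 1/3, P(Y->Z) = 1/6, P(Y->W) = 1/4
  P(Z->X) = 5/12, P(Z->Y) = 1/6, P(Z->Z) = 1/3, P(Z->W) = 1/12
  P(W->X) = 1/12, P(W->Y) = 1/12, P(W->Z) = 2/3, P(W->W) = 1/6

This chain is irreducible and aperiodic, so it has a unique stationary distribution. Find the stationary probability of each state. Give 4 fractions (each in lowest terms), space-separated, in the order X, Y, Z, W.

The stationary distribution satisfies pi = pi * P, i.e.:
  pi_X = 1/12*pi_X + 1/4*pi_Y + 5/12*pi_Z + 1/12*pi_W
  pi_Y = 1/3*pi_X + 1/3*pi_Y + 1/6*pi_Z + 1/12*pi_W
  pi_Z = 5/12*pi_X + 1/6*pi_Y + 1/3*pi_Z + 2/3*pi_W
  pi_W = 1/6*pi_X + 1/4*pi_Y + 1/12*pi_Z + 1/6*pi_W
with normalization: pi_X + pi_Y + pi_Z + pi_W = 1.

Using the first 3 balance equations plus normalization, the linear system A*pi = b is:
  [-11/12, 1/4, 5/12, 1/12] . pi = 0
  [1/3, -2/3, 1/6, 1/12] . pi = 0
  [5/12, 1/6, -2/3, 2/3] . pi = 0
  [1, 1, 1, 1] . pi = 1

Solving yields:
  pi_X = 11/45
  pi_Y = 7/30
  pi_Z = 11/30
  pi_W = 7/45

Verification (pi * P):
  11/45*1/12 + 7/30*1/4 + 11/30*5/12 + 7/45*1/12 = 11/45 = pi_X  (ok)
  11/45*1/3 + 7/30*1/3 + 11/30*1/6 + 7/45*1/12 = 7/30 = pi_Y  (ok)
  11/45*5/12 + 7/30*1/6 + 11/30*1/3 + 7/45*2/3 = 11/30 = pi_Z  (ok)
  11/45*1/6 + 7/30*1/4 + 11/30*1/12 + 7/45*1/6 = 7/45 = pi_W  (ok)

Answer: 11/45 7/30 11/30 7/45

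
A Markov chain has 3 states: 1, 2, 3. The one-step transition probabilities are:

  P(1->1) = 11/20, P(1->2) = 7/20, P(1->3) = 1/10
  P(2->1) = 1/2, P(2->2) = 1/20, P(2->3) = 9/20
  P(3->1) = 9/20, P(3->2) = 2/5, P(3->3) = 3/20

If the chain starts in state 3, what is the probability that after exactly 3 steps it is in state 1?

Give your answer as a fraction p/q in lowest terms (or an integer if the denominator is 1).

Answer: 4107/8000

Derivation:
Computing P^3 by repeated multiplication:
P^1 =
  1: [11/20, 7/20, 1/10]
  2: [1/2, 1/20, 9/20]
  3: [9/20, 2/5, 3/20]
P^2 =
  1: [209/400, 1/4, 91/400]
  2: [201/400, 143/400, 7/50]
  3: [103/200, 19/80, 99/400]
P^3 =
  1: [2059/4000, 2291/8000, 1591/8000]
  2: [829/1600, 999/4000, 1857/8000]
  3: [4107/8000, 2329/8000, 391/2000]

(P^3)[3 -> 1] = 4107/8000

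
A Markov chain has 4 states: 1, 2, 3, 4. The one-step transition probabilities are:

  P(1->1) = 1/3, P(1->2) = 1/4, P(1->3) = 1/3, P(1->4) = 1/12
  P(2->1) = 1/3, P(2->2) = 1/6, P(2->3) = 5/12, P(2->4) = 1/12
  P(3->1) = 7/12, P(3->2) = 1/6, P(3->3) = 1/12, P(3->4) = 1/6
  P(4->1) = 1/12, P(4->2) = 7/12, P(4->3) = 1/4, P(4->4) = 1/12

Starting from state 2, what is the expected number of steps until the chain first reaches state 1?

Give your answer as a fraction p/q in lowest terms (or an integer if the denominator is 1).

Answer: 2328/887

Derivation:
Let h_i = expected steps to first reach 1 from state i.
Boundary: h_1 = 0.
First-step equations for the other states:
  h_2 = 1 + 1/3*h_1 + 1/6*h_2 + 5/12*h_3 + 1/12*h_4
  h_3 = 1 + 7/12*h_1 + 1/6*h_2 + 1/12*h_3 + 1/6*h_4
  h_4 = 1 + 1/12*h_1 + 7/12*h_2 + 1/4*h_3 + 1/12*h_4

Substituting h_1 = 0 and rearranging gives the linear system (I - Q) h = 1:
  [5/6, -5/12, -1/12] . (h_2, h_3, h_4) = 1
  [-1/6, 11/12, -1/6] . (h_2, h_3, h_4) = 1
  [-7/12, -1/4, 11/12] . (h_2, h_3, h_4) = 1

Solving yields:
  h_2 = 2328/887
  h_3 = 1932/887
  h_4 = 2976/887

Starting state is 2, so the expected hitting time is h_2 = 2328/887.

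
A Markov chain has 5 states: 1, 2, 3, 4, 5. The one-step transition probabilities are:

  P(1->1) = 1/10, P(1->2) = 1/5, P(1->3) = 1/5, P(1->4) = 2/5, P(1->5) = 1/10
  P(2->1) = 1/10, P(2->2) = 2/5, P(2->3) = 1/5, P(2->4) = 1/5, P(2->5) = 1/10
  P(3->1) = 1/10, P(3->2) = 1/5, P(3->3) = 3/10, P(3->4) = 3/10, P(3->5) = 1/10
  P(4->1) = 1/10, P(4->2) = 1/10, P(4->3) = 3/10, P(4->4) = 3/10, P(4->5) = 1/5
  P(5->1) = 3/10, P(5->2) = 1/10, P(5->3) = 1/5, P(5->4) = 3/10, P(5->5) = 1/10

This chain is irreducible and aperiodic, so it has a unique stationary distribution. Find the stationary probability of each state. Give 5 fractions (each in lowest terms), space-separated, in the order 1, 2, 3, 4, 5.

The stationary distribution satisfies pi = pi * P, i.e.:
  pi_1 = 1/10*pi_1 + 1/10*pi_2 + 1/10*pi_3 + 1/10*pi_4 + 3/10*pi_5
  pi_2 = 1/5*pi_1 + 2/5*pi_2 + 1/5*pi_3 + 1/10*pi_4 + 1/10*pi_5
  pi_3 = 1/5*pi_1 + 1/5*pi_2 + 3/10*pi_3 + 3/10*pi_4 + 1/5*pi_5
  pi_4 = 2/5*pi_1 + 1/5*pi_2 + 3/10*pi_3 + 3/10*pi_4 + 3/10*pi_5
  pi_5 = 1/10*pi_1 + 1/10*pi_2 + 1/10*pi_3 + 1/5*pi_4 + 1/10*pi_5
with normalization: pi_1 + pi_2 + pi_3 + pi_4 + pi_5 = 1.

Using the first 4 balance equations plus normalization, the linear system A*pi = b is:
  [-9/10, 1/10, 1/10, 1/10, 3/10] . pi = 0
  [1/5, -3/5, 1/5, 1/10, 1/10] . pi = 0
  [1/5, 1/5, -7/10, 3/10, 1/5] . pi = 0
  [2/5, 1/5, 3/10, -7/10, 3/10] . pi = 0
  [1, 1, 1, 1, 1] . pi = 1

Solving yields:
  pi_1 = 991/7874
  pi_2 = 1553/7874
  pi_3 = 1003/3937
  pi_4 = 1153/3937
  pi_5 = 509/3937

Verification (pi * P):
  991/7874*1/10 + 1553/7874*1/10 + 1003/3937*1/10 + 1153/3937*1/10 + 509/3937*3/10 = 991/7874 = pi_1  (ok)
  991/7874*1/5 + 1553/7874*2/5 + 1003/3937*1/5 + 1153/3937*1/10 + 509/3937*1/10 = 1553/7874 = pi_2  (ok)
  991/7874*1/5 + 1553/7874*1/5 + 1003/3937*3/10 + 1153/3937*3/10 + 509/3937*1/5 = 1003/3937 = pi_3  (ok)
  991/7874*2/5 + 1553/7874*1/5 + 1003/3937*3/10 + 1153/3937*3/10 + 509/3937*3/10 = 1153/3937 = pi_4  (ok)
  991/7874*1/10 + 1553/7874*1/10 + 1003/3937*1/10 + 1153/3937*1/5 + 509/3937*1/10 = 509/3937 = pi_5  (ok)

Answer: 991/7874 1553/7874 1003/3937 1153/3937 509/3937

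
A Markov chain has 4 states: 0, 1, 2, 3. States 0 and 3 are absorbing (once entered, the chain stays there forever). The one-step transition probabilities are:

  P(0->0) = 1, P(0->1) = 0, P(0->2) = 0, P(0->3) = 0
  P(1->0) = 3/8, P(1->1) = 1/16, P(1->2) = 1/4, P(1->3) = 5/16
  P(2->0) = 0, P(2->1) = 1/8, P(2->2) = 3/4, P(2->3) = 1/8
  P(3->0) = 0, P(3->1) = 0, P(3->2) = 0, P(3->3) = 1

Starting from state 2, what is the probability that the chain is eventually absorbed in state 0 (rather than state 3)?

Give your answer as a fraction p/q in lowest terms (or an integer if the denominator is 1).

Let a_i = P(absorbed in 0 | start in state i).
Boundary conditions: a_0 = 1, a_3 = 0.
For each transient state i, a_i = sum_j P(i->j) * a_j:
  a_1 = 3/8*a_0 + 1/16*a_1 + 1/4*a_2 + 5/16*a_3
  a_2 = 0*a_0 + 1/8*a_1 + 3/4*a_2 + 1/8*a_3

Substituting a_0 = 1 and a_3 = 0, rearrange to (I - Q) a = r where r[i] = P(i -> 0):
  [15/16, -1/4] . (a_1, a_2) = 3/8
  [-1/8, 1/4] . (a_1, a_2) = 0

Solving yields:
  a_1 = 6/13
  a_2 = 3/13

Starting state is 2, so the absorption probability is a_2 = 3/13.

Answer: 3/13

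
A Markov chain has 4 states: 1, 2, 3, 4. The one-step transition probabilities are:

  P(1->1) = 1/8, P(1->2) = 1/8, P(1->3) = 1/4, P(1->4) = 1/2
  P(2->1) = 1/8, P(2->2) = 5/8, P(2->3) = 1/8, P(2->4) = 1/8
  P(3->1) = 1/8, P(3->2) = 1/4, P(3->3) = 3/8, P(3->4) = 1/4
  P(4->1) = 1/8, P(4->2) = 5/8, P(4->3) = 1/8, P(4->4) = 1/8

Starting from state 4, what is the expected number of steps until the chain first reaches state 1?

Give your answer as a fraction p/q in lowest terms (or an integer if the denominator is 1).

Answer: 8

Derivation:
Let h_i = expected steps to first reach 1 from state i.
Boundary: h_1 = 0.
First-step equations for the other states:
  h_2 = 1 + 1/8*h_1 + 5/8*h_2 + 1/8*h_3 + 1/8*h_4
  h_3 = 1 + 1/8*h_1 + 1/4*h_2 + 3/8*h_3 + 1/4*h_4
  h_4 = 1 + 1/8*h_1 + 5/8*h_2 + 1/8*h_3 + 1/8*h_4

Substituting h_1 = 0 and rearranging gives the linear system (I - Q) h = 1:
  [3/8, -1/8, -1/8] . (h_2, h_3, h_4) = 1
  [-1/4, 5/8, -1/4] . (h_2, h_3, h_4) = 1
  [-5/8, -1/8, 7/8] . (h_2, h_3, h_4) = 1

Solving yields:
  h_2 = 8
  h_3 = 8
  h_4 = 8

Starting state is 4, so the expected hitting time is h_4 = 8.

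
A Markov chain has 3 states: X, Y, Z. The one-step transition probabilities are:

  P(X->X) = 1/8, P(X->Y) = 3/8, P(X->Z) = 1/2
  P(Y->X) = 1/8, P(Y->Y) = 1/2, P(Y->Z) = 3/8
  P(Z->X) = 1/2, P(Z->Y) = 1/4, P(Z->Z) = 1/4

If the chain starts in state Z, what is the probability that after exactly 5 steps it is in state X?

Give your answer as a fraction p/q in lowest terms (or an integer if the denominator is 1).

Answer: 4295/16384

Derivation:
Computing P^5 by repeated multiplication:
P^1 =
  X: [1/8, 3/8, 1/2]
  Y: [1/8, 1/2, 3/8]
  Z: [1/2, 1/4, 1/4]
P^2 =
  X: [5/16, 23/64, 21/64]
  Y: [17/64, 25/64, 11/32]
  Z: [7/32, 3/8, 13/32]
P^3 =
  X: [127/512, 97/256, 191/512]
  Y: [65/256, 195/512, 187/512]
  Z: [71/256, 95/256, 45/128]
P^4 =
  X: [1085/4096, 1539/4096, 23/64]
  Y: [1073/4096, 193/512, 1479/4096]
  Z: [263/1024, 773/2048, 749/2048]
P^5 =
  X: [133/512, 12355/32768, 11901/32768]
  Y: [8533/32768, 12353/32768, 5941/16384]
  Z: [4295/16384, 771/2048, 5921/16384]

(P^5)[Z -> X] = 4295/16384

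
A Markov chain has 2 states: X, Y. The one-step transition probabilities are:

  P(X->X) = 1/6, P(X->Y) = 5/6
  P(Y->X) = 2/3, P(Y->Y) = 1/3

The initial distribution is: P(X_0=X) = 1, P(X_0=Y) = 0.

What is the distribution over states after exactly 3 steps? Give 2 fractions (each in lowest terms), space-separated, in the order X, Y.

Propagating the distribution step by step (d_{t+1} = d_t * P):
d_0 = (X=1, Y=0)
  d_1[X] = 1*1/6 + 0*2/3 = 1/6
  d_1[Y] = 1*5/6 + 0*1/3 = 5/6
d_1 = (X=1/6, Y=5/6)
  d_2[X] = 1/6*1/6 + 5/6*2/3 = 7/12
  d_2[Y] = 1/6*5/6 + 5/6*1/3 = 5/12
d_2 = (X=7/12, Y=5/12)
  d_3[X] = 7/12*1/6 + 5/12*2/3 = 3/8
  d_3[Y] = 7/12*5/6 + 5/12*1/3 = 5/8
d_3 = (X=3/8, Y=5/8)

Answer: 3/8 5/8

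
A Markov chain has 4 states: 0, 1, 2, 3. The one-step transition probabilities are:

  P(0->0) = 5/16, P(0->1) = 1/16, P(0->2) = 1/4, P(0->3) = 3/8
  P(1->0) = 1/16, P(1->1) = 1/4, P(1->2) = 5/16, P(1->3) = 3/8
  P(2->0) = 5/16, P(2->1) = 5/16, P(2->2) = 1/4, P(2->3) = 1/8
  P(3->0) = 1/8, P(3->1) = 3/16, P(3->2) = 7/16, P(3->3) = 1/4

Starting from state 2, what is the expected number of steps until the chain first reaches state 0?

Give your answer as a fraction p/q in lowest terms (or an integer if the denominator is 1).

Let h_i = expected steps to first reach 0 from state i.
Boundary: h_0 = 0.
First-step equations for the other states:
  h_1 = 1 + 1/16*h_0 + 1/4*h_1 + 5/16*h_2 + 3/8*h_3
  h_2 = 1 + 5/16*h_0 + 5/16*h_1 + 1/4*h_2 + 1/8*h_3
  h_3 = 1 + 1/8*h_0 + 3/16*h_1 + 7/16*h_2 + 1/4*h_3

Substituting h_0 = 0 and rearranging gives the linear system (I - Q) h = 1:
  [3/4, -5/16, -3/8] . (h_1, h_2, h_3) = 1
  [-5/16, 3/4, -1/8] . (h_1, h_2, h_3) = 1
  [-3/16, -7/16, 3/4] . (h_1, h_2, h_3) = 1

Solving yields:
  h_1 = 1256/201
  h_2 = 328/67
  h_3 = 1156/201

Starting state is 2, so the expected hitting time is h_2 = 328/67.

Answer: 328/67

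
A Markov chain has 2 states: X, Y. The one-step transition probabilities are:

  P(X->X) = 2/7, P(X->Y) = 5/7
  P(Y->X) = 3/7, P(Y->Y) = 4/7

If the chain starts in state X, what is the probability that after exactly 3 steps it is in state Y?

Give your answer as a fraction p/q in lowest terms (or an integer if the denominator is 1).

Answer: 215/343

Derivation:
Computing P^3 by repeated multiplication:
P^1 =
  X: [2/7, 5/7]
  Y: [3/7, 4/7]
P^2 =
  X: [19/49, 30/49]
  Y: [18/49, 31/49]
P^3 =
  X: [128/343, 215/343]
  Y: [129/343, 214/343]

(P^3)[X -> Y] = 215/343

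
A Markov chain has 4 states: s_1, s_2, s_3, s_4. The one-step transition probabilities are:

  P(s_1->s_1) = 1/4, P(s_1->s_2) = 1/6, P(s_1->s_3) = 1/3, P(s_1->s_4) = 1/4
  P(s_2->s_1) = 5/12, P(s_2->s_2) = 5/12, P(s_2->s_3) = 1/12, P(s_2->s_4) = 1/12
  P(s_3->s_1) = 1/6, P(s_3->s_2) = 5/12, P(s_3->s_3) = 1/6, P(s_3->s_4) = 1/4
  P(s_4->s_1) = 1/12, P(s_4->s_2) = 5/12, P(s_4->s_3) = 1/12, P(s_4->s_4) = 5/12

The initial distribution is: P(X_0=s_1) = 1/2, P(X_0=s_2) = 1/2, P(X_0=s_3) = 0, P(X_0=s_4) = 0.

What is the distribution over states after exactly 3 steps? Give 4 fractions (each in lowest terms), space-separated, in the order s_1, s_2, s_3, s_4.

Propagating the distribution step by step (d_{t+1} = d_t * P):
d_0 = (s_1=1/2, s_2=1/2, s_3=0, s_4=0)
  d_1[s_1] = 1/2*1/4 + 1/2*5/12 + 0*1/6 + 0*1/12 = 1/3
  d_1[s_2] = 1/2*1/6 + 1/2*5/12 + 0*5/12 + 0*5/12 = 7/24
  d_1[s_3] = 1/2*1/3 + 1/2*1/12 + 0*1/6 + 0*1/12 = 5/24
  d_1[s_4] = 1/2*1/4 + 1/2*1/12 + 0*1/4 + 0*5/12 = 1/6
d_1 = (s_1=1/3, s_2=7/24, s_3=5/24, s_4=1/6)
  d_2[s_1] = 1/3*1/4 + 7/24*5/12 + 5/24*1/6 + 1/6*1/12 = 73/288
  d_2[s_2] = 1/3*1/6 + 7/24*5/12 + 5/24*5/12 + 1/6*5/12 = 1/3
  d_2[s_3] = 1/3*1/3 + 7/24*1/12 + 5/24*1/6 + 1/6*1/12 = 53/288
  d_2[s_4] = 1/3*1/4 + 7/24*1/12 + 5/24*1/4 + 1/6*5/12 = 11/48
d_2 = (s_1=73/288, s_2=1/3, s_3=53/288, s_4=11/48)
  d_3[s_1] = 73/288*1/4 + 1/3*5/12 + 53/288*1/6 + 11/48*1/12 = 871/3456
  d_3[s_2] = 73/288*1/6 + 1/3*5/12 + 53/288*5/12 + 11/48*5/12 = 407/1152
  d_3[s_3] = 73/288*1/3 + 1/3*1/12 + 53/288*1/6 + 11/48*1/12 = 35/216
  d_3[s_4] = 73/288*1/4 + 1/3*1/12 + 53/288*1/4 + 11/48*5/12 = 67/288
d_3 = (s_1=871/3456, s_2=407/1152, s_3=35/216, s_4=67/288)

Answer: 871/3456 407/1152 35/216 67/288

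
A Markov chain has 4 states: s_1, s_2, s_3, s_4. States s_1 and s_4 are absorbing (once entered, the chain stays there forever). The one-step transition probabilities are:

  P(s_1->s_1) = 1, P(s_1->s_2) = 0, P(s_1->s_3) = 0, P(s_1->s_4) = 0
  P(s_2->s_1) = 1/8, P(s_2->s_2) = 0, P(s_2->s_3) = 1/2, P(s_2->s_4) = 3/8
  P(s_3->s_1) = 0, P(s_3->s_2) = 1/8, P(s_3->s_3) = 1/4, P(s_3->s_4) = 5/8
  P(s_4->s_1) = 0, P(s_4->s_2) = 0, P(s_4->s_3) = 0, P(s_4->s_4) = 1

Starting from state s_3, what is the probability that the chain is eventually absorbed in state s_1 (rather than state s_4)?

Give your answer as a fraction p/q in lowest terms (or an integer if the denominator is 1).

Let a_i = P(absorbed in s_1 | start in state i).
Boundary conditions: a_s_1 = 1, a_s_4 = 0.
For each transient state i, a_i = sum_j P(i->j) * a_j:
  a_s_2 = 1/8*a_s_1 + 0*a_s_2 + 1/2*a_s_3 + 3/8*a_s_4
  a_s_3 = 0*a_s_1 + 1/8*a_s_2 + 1/4*a_s_3 + 5/8*a_s_4

Substituting a_s_1 = 1 and a_s_4 = 0, rearrange to (I - Q) a = r where r[i] = P(i -> s_1):
  [1, -1/2] . (a_s_2, a_s_3) = 1/8
  [-1/8, 3/4] . (a_s_2, a_s_3) = 0

Solving yields:
  a_s_2 = 3/22
  a_s_3 = 1/44

Starting state is s_3, so the absorption probability is a_s_3 = 1/44.

Answer: 1/44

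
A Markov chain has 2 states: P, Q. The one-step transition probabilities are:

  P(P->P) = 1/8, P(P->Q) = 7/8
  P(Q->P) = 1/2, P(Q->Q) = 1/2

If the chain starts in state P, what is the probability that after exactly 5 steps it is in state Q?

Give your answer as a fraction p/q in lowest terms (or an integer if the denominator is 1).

Answer: 21007/32768

Derivation:
Computing P^5 by repeated multiplication:
P^1 =
  P: [1/8, 7/8]
  Q: [1/2, 1/2]
P^2 =
  P: [29/64, 35/64]
  Q: [5/16, 11/16]
P^3 =
  P: [169/512, 343/512]
  Q: [49/128, 79/128]
P^4 =
  P: [1541/4096, 2555/4096]
  Q: [365/1024, 659/1024]
P^5 =
  P: [11761/32768, 21007/32768]
  Q: [3001/8192, 5191/8192]

(P^5)[P -> Q] = 21007/32768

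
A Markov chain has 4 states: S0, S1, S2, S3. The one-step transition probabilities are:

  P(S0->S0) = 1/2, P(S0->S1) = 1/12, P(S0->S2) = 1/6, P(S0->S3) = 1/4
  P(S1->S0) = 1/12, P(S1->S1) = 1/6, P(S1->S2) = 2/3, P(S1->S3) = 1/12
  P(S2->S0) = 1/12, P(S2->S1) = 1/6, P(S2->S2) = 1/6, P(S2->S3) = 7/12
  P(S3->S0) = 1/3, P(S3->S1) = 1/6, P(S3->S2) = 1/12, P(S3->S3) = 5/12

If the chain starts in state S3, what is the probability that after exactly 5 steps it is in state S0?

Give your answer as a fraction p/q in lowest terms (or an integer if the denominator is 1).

Computing P^5 by repeated multiplication:
P^1 =
  S0: [1/2, 1/12, 1/6, 1/4]
  S1: [1/12, 1/6, 2/3, 1/12]
  S2: [1/12, 1/6, 1/6, 7/12]
  S3: [1/3, 1/6, 1/12, 5/12]
P^2 =
  S0: [17/48, 1/8, 3/16, 1/3]
  S1: [5/36, 23/144, 35/144, 11/24]
  S2: [19/72, 23/144, 29/144, 3/8]
  S3: [47/144, 5/36, 31/144, 23/72]
P^3 =
  S0: [181/576, 79/576, 29/144, 25/72]
  S1: [221/864, 67/432, 5/24, 329/864]
  S2: [31/108, 125/864, 31/144, 305/864]
  S3: [517/1728, 241/1728, 181/864, 19/54]
P^4 =
  S0: [2081/6912, 971/6912, 713/3456, 1217/3456]
  S1: [739/2592, 1507/10368, 2203/10368, 617/1728]
  S2: [3019/10368, 185/1296, 2173/10368, 77/216]
  S3: [6137/20736, 2939/20736, 2147/10368, 3683/10368]
P^5 =
  S0: [24619/82944, 11743/82944, 269/1296, 14683/41472]
  S1: [18127/62208, 4445/31104, 2173/10368, 22153/62208]
  S2: [36551/124416, 17717/124416, 5/24, 11057/31104]
  S3: [73519/248832, 35335/248832, 12935/62208, 44119/124416]

(P^5)[S3 -> S0] = 73519/248832

Answer: 73519/248832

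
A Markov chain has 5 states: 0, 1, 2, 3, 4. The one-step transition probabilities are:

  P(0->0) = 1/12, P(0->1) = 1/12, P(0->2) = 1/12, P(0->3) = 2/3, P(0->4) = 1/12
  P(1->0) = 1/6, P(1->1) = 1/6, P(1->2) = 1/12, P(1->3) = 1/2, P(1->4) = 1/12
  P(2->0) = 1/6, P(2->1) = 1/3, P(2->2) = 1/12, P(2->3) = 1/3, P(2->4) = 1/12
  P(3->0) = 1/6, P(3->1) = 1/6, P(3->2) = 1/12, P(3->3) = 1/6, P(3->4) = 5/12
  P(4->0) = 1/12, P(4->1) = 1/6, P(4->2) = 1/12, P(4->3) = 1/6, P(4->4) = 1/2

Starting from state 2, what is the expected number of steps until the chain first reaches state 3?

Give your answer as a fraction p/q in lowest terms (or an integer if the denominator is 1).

Let h_i = expected steps to first reach 3 from state i.
Boundary: h_3 = 0.
First-step equations for the other states:
  h_0 = 1 + 1/12*h_0 + 1/12*h_1 + 1/12*h_2 + 2/3*h_3 + 1/12*h_4
  h_1 = 1 + 1/6*h_0 + 1/6*h_1 + 1/12*h_2 + 1/2*h_3 + 1/12*h_4
  h_2 = 1 + 1/6*h_0 + 1/3*h_1 + 1/12*h_2 + 1/3*h_3 + 1/12*h_4
  h_4 = 1 + 1/12*h_0 + 1/6*h_1 + 1/12*h_2 + 1/6*h_3 + 1/2*h_4

Substituting h_3 = 0 and rearranging gives the linear system (I - Q) h = 1:
  [11/12, -1/12, -1/12, -1/12] . (h_0, h_1, h_2, h_4) = 1
  [-1/6, 5/6, -1/12, -1/12] . (h_0, h_1, h_2, h_4) = 1
  [-1/6, -1/3, 11/12, -1/12] . (h_0, h_1, h_2, h_4) = 1
  [-1/12, -1/6, -1/12, 1/2] . (h_0, h_1, h_2, h_4) = 1

Solving yields:
  h_0 = 5544/3029
  h_1 = 504/233
  h_2 = 588/233
  h_4 = 10440/3029

Starting state is 2, so the expected hitting time is h_2 = 588/233.

Answer: 588/233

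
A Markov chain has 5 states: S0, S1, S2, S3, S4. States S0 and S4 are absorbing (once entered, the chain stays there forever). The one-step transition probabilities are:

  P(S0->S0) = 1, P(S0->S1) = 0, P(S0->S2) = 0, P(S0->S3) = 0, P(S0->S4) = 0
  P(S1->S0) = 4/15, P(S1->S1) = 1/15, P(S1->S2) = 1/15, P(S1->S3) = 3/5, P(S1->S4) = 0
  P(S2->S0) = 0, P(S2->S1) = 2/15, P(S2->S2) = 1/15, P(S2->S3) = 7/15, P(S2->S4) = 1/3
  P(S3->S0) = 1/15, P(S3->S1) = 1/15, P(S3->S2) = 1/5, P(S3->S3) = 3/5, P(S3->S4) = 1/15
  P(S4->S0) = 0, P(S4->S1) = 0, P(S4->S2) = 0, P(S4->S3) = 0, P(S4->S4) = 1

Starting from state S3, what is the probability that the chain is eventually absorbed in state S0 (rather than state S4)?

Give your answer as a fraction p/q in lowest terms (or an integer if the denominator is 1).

Let a_i = P(absorbed in S0 | start in state i).
Boundary conditions: a_S0 = 1, a_S4 = 0.
For each transient state i, a_i = sum_j P(i->j) * a_j:
  a_S1 = 4/15*a_S0 + 1/15*a_S1 + 1/15*a_S2 + 3/5*a_S3 + 0*a_S4
  a_S2 = 0*a_S0 + 2/15*a_S1 + 1/15*a_S2 + 7/15*a_S3 + 1/3*a_S4
  a_S3 = 1/15*a_S0 + 1/15*a_S1 + 1/5*a_S2 + 3/5*a_S3 + 1/15*a_S4

Substituting a_S0 = 1 and a_S4 = 0, rearrange to (I - Q) a = r where r[i] = P(i -> S0):
  [14/15, -1/15, -3/5] . (a_S1, a_S2, a_S3) = 4/15
  [-2/15, 14/15, -7/15] . (a_S1, a_S2, a_S3) = 0
  [-1/15, -1/5, 2/5] . (a_S1, a_S2, a_S3) = 1/15

Solving yields:
  a_S1 = 385/683
  a_S2 = 192/683
  a_S3 = 274/683

Starting state is S3, so the absorption probability is a_S3 = 274/683.

Answer: 274/683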